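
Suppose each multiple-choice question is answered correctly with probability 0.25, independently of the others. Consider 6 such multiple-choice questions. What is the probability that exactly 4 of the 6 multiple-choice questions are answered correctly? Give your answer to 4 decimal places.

X ~ Binomial(n=6, p=0.25).
P(X=4) = C(6,4) · p^4 · (1−p)^2
= 15 · 0.0039062 · 0.5625 = 0.032959

0.0330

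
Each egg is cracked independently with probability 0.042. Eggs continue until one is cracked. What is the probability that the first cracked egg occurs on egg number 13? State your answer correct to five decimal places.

0.02510

Geometric (trials to first success), p = 0.042.
P(Y = 13) = (1−p)^12 · p = 0.59757 · 0.042 = 0.0250978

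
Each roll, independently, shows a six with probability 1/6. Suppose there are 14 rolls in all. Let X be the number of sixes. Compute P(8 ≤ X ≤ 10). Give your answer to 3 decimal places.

0.001

X ~ Binomial(14, 0.166667); P(8 ≤ X ≤ 10) = Σ C(14,k) p^k (1−p)^(14−k) over k:
  k=8: C(14,8)·0.166667^8·0.833333^6 = 0.00060
  k=9: C(14,9)·0.166667^9·0.833333^5 = 0.00008
  k=10: C(14,10)·0.166667^10·0.833333^4 = 0.00001
Total = 0.00069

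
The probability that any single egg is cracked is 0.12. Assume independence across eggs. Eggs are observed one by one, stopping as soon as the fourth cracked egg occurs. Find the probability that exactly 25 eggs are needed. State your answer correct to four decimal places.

Y = trial on which the fourth success occurs; negative binomial, r=4, p=0.12.
P(Y=25) = C(24,3) · p^4 · (1−p)^21
= 2024 · 0.00020736 · 0.068255 = 0.028647

0.0286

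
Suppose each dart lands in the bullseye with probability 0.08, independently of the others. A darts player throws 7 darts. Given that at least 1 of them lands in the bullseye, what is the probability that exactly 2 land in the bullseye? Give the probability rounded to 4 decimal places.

X ~ Binomial(7, 0.08). Want P(X=2 | X≥1) = P(X=2) / P(X≥1).
P(X=2) = C(7,2)·0.08^2·0.92^5 = 0.088581
P(X≥1) = 1 − 0.557847 = 0.442153
Ratio = 0.088581 / 0.442153 = 0.200339

0.2003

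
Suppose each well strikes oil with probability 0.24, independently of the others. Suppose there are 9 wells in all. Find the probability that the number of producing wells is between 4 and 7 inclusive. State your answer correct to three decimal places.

X ~ Binomial(9, 0.24); P(4 ≤ X ≤ 7) = Σ C(9,k) p^k (1−p)^(9−k) over k:
  k=4: C(9,4)·0.24^4·0.76^5 = 0.10599
  k=5: C(9,5)·0.24^5·0.76^4 = 0.03347
  k=6: C(9,6)·0.24^6·0.76^3 = 0.00705
  k=7: C(9,7)·0.24^7·0.76^2 = 0.00095
Total = 0.14747

0.147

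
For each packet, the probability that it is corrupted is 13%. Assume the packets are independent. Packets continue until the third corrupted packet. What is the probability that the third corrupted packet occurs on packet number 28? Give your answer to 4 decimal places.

0.0237

Y = trial on which the third success occurs; negative binomial, r=3, p=0.13.
P(Y=28) = C(27,2) · p^3 · (1−p)^25
= 351 · 0.002197 · 0.03076 = 0.023720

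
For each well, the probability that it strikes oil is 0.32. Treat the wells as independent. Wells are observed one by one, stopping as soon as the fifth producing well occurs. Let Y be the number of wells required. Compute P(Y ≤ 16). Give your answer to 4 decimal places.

0.6181

Finishing within 16 wells ⇔ at least 5 successes in the first 16. With X ~ Binomial(16, 0.32), P(Y ≤ 16) = 1 − P(X ≤ 4).
  k=0: C(16,0)·0.32^0·0.68^16 = 0.002090
  k=1: C(16,1)·0.32^1·0.68^15 = 0.015736
  k=2: C(16,2)·0.32^2·0.68^14 = 0.055540
  k=3: C(16,3)·0.32^3·0.68^13 = 0.121970
  k=4: C(16,4)·0.32^4·0.68^12 = 0.186543
1 − 0.381879 = 0.618121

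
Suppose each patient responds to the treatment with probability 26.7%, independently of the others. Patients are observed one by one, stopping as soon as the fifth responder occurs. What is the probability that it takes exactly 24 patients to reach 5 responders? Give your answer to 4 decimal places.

0.0329

Y = trial on which the fifth success occurs; negative binomial, r=5, p=0.267.
P(Y=24) = C(23,4) · p^5 · (1−p)^19
= 8855 · 0.0013569 · 0.0027351 = 0.032864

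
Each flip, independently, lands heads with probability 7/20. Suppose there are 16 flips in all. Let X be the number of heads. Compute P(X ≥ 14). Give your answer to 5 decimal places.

X ~ Binomial(16, 0.35); P(X ≥ 14) = Σ C(16,k) p^k (1−p)^(16−k) over k:
  k=14: C(16,14)·0.35^14·0.65^2 = 0.0000210
  k=15: C(16,15)·0.35^15·0.65^1 = 0.0000015
  k=16: C(16,16)·0.35^16·0.65^0 = 0.0000001
Total = 0.0000225

0.00002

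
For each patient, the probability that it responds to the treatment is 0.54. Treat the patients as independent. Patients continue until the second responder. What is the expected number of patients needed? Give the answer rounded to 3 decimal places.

3.704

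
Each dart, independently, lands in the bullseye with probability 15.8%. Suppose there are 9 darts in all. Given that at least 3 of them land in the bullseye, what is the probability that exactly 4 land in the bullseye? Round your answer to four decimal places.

0.2098

X ~ Binomial(9, 0.158). Want P(X=4 | X≥3) = P(X=4) / P(X≥3).
P(X=4) = C(9,4)·0.158^4·0.842^5 = 0.033232
P(X≥3) = 1 − 0.212720 − 0.359250 − 0.269651 = 0.158380
Ratio = 0.033232 / 0.158380 = 0.209826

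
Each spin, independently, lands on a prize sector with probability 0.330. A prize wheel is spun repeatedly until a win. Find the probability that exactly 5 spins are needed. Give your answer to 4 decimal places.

0.0665

Geometric (trials to first success), p = 0.33.
P(Y = 5) = (1−p)^4 · p = 0.20151 · 0.33 = 0.066499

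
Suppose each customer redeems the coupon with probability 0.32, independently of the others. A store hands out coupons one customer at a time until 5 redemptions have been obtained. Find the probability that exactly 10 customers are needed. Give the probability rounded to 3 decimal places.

0.061

Y = trial on which the fifth success occurs; negative binomial, r=5, p=0.32.
P(Y=10) = C(9,4) · p^5 · (1−p)^5
= 126 · 0.0033554 · 0.14539 = 0.06147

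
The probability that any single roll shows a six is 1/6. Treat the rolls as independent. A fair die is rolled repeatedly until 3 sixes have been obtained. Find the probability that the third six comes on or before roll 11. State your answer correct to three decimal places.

0.273

Finishing within 11 rolls ⇔ at least 3 successes in the first 11. With X ~ Binomial(11, 0.166667), P(Y ≤ 11) = 1 − P(X ≤ 2).
  k=0: C(11,0)·0.166667^0·0.833333^11 = 0.13459
  k=1: C(11,1)·0.166667^1·0.833333^10 = 0.29609
  k=2: C(11,2)·0.166667^2·0.833333^9 = 0.29609
1 − 0.72678 = 0.27322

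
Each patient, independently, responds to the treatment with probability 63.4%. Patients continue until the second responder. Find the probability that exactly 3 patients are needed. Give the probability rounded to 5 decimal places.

0.29423

Y = trial on which the second success occurs; negative binomial, r=2, p=0.634.
P(Y=3) = C(2,1) · p^2 · (1−p)^1
= 2 · 0.40196 · 0.366 = 0.2942318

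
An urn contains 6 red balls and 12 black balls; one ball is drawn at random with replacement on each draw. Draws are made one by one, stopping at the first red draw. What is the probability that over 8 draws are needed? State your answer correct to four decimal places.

0.0390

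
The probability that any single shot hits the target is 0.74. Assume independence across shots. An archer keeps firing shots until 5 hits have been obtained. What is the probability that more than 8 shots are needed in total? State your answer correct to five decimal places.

Needing more than 8 shots ⇔ fewer than 5 successes in the first 8. With X ~ Binomial(8, 0.74), P(Y > 8) = P(X ≤ 4).
  k=0: C(8,0)·0.74^0·0.26^8 = 0.0000209
  k=1: C(8,1)·0.74^1·0.26^7 = 0.0004755
  k=2: C(8,2)·0.74^2·0.26^6 = 0.0047365
  k=3: C(8,3)·0.74^3·0.26^5 = 0.0269619
  k=4: C(8,4)·0.74^4·0.26^4 = 0.0959220
P(X ≤ 4) = 0.1281168

0.12812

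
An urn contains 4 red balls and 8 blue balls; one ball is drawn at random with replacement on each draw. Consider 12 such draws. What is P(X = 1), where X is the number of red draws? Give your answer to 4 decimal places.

X ~ Binomial(n=12, p=0.333333).
P(X=1) = C(12,1) · p^1 · (1−p)^11
= 12 · 0.33333 · 0.011561 = 0.046244

0.0462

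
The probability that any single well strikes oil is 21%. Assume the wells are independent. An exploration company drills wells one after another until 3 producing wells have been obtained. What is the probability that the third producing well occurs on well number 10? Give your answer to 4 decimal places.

0.0640

Y = trial on which the third success occurs; negative binomial, r=3, p=0.21.
P(Y=10) = C(9,2) · p^3 · (1−p)^7
= 36 · 0.009261 · 0.19204 = 0.064025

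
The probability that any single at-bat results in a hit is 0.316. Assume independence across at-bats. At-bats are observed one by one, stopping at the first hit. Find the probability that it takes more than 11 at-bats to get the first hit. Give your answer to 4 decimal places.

Y = number of at-bats to the first success; geometric, p = 0.316.
P(Y > 11) = P(first 11 all fail) = (1−p)^11 = 0.015333

0.0153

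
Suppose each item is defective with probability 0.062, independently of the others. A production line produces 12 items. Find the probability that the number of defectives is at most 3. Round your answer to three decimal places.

X ~ Binomial(12, 0.062); P(X ≤ 3) = Σ C(12,k) p^k (1−p)^(12−k) over k:
  k=0: C(12,0)·0.062^0·0.938^12 = 0.46391
  k=1: C(12,1)·0.062^1·0.938^11 = 0.36796
  k=2: C(12,2)·0.062^2·0.938^10 = 0.13377
  k=3: C(12,3)·0.062^3·0.938^9 = 0.02947
Total = 0.99512

0.995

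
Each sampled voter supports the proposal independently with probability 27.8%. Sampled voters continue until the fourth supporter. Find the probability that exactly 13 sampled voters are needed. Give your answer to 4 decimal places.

Y = trial on which the fourth success occurs; negative binomial, r=4, p=0.278.
P(Y=13) = C(12,3) · p^4 · (1−p)^9
= 220 · 0.0059728 · 0.053313 = 0.070055

0.0701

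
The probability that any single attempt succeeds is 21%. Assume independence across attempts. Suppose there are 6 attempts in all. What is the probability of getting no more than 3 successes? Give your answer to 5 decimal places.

0.97977

X ~ Binomial(6, 0.21); P(X ≤ 3) = Σ C(6,k) p^k (1−p)^(6−k) over k:
  k=0: C(6,0)·0.21^0·0.79^6 = 0.2430875
  k=1: C(6,1)·0.21^1·0.79^5 = 0.3877091
  k=2: C(6,2)·0.21^2·0.79^4 = 0.2576548
  k=3: C(6,3)·0.21^3·0.79^3 = 0.0913207
Total = 0.9797720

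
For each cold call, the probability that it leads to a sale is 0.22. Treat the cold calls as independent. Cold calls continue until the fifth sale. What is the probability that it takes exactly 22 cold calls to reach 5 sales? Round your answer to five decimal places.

0.04516

Y = trial on which the fifth success occurs; negative binomial, r=5, p=0.22.
P(Y=22) = C(21,4) · p^5 · (1−p)^17
= 5985 · 0.00051536 · 0.014642 = 0.0451633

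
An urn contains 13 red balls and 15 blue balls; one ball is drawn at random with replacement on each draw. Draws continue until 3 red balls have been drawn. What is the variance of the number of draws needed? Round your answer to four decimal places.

7.4556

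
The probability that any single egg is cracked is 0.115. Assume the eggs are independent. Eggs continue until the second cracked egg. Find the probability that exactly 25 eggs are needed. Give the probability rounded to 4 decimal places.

Y = trial on which the second success occurs; negative binomial, r=2, p=0.115.
P(Y=25) = C(24,1) · p^2 · (1−p)^23
= 24 · 0.013225 · 0.060214 = 0.019112

0.0191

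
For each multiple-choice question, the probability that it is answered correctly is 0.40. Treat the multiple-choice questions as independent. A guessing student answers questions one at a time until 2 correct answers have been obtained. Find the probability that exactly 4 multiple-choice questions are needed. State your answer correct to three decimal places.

Y = trial on which the second success occurs; negative binomial, r=2, p=0.40.
P(Y=4) = C(3,1) · p^2 · (1−p)^2
= 3 · 0.16 · 0.36 = 0.17280

0.173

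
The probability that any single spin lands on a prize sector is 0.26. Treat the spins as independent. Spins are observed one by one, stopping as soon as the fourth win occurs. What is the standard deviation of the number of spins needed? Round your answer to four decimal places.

Y = total spins until the fourth success; negative binomial with r=4, p=0.26.
SD(Y) = √[r(1−p)/p²] = √(43.786982) = 6.617173

6.6172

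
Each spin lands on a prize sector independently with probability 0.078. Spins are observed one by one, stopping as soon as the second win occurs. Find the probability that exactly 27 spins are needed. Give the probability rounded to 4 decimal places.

0.0208

Y = trial on which the second success occurs; negative binomial, r=2, p=0.078.
P(Y=27) = C(26,1) · p^2 · (1−p)^25
= 26 · 0.006084 · 0.1313 = 0.020770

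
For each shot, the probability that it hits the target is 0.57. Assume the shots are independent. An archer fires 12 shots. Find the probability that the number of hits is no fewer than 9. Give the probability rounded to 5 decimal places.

0.16710

X ~ Binomial(12, 0.57); P(X ≥ 9) = Σ C(12,k) p^k (1−p)^(12−k) over k:
  k=9: C(12,9)·0.57^9·0.43^3 = 0.1110969
  k=10: C(12,10)·0.57^10·0.43^2 = 0.0441804
  k=11: C(12,11)·0.57^11·0.43^1 = 0.0106481
  k=12: C(12,12)·0.57^12·0.43^0 = 0.0011762
Total = 0.1671016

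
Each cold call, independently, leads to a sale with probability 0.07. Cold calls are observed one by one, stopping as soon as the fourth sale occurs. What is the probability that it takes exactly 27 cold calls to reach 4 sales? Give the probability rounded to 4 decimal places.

0.0118

Y = trial on which the fourth success occurs; negative binomial, r=4, p=0.07.
P(Y=27) = C(26,3) · p^4 · (1−p)^23
= 2600 · 2.401e-05 · 0.18841 = 0.011762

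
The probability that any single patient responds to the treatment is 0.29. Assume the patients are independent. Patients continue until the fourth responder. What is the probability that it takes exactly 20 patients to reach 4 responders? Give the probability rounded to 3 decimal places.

Y = trial on which the fourth success occurs; negative binomial, r=4, p=0.29.
P(Y=20) = C(19,3) · p^4 · (1−p)^16
= 969 · 0.0070728 · 0.00417 = 0.02858

0.029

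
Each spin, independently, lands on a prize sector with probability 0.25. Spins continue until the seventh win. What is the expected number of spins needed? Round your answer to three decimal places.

Y = total spins until the seventh success; negative binomial with r=7, p=0.25.
E[Y] = r / p = 7 / 0.25 = 28.00000

28.000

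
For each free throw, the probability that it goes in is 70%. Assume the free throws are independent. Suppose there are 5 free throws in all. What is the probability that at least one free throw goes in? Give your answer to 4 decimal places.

P(at least one) = 1 − P(none) = 1 − (1 − 0.70)^5
= 1 − 0.002430 = 0.997570

0.9976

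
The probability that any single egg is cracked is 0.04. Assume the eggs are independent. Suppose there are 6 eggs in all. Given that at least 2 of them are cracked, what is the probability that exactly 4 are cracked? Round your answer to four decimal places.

X ~ Binomial(6, 0.04). Want P(X=4 | X≥2) = P(X=4) / P(X≥2).
P(X=4) = C(6,4)·0.04^4·0.96^2 = 0.000035
P(X≥2) = 1 − 0.782758 − 0.195689 = 0.021553
Ratio = 0.000035 / 0.021553 = 0.001642

0.0016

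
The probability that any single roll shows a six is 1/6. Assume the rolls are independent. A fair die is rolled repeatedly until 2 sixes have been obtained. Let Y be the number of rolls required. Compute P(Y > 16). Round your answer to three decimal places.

0.227

Needing more than 16 rolls ⇔ fewer than 2 successes in the first 16. With X ~ Binomial(16, 0.166667), P(Y > 16) = P(X ≤ 1).
  k=0: C(16,0)·0.166667^0·0.833333^16 = 0.05409
  k=1: C(16,1)·0.166667^1·0.833333^15 = 0.17308
P(X ≤ 1) = 0.22717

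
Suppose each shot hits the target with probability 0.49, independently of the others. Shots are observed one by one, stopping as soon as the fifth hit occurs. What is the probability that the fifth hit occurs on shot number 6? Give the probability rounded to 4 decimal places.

0.0720

Y = trial on which the fifth success occurs; negative binomial, r=5, p=0.49.
P(Y=6) = C(5,4) · p^5 · (1−p)^1
= 5 · 0.028248 · 0.51 = 0.072031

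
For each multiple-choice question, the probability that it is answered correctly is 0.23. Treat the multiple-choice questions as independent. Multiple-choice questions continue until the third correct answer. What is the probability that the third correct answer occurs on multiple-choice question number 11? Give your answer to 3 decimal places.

0.068

Y = trial on which the third success occurs; negative binomial, r=3, p=0.23.
P(Y=11) = C(10,2) · p^3 · (1−p)^8
= 45 · 0.012167 · 0.12357 = 0.06766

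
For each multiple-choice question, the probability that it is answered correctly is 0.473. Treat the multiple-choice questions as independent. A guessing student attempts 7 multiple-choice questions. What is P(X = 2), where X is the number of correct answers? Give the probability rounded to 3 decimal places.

0.191

X ~ Binomial(n=7, p=0.473).
P(X=2) = C(7,2) · p^2 · (1−p)^5
= 21 · 0.22373 · 0.040649 = 0.19098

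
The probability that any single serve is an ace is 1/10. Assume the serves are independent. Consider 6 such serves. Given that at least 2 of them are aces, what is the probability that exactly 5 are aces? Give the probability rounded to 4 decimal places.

0.0005

X ~ Binomial(6, 0.10). Want P(X=5 | X≥2) = P(X=5) / P(X≥2).
P(X=5) = C(6,5)·0.10^5·0.90^1 = 0.000054
P(X≥2) = 1 − 0.531441 − 0.354294 = 0.114265
Ratio = 0.000054 / 0.114265 = 0.000473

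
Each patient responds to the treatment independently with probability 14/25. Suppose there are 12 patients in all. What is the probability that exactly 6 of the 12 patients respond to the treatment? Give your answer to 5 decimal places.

0.20678

X ~ Binomial(n=12, p=0.56).
P(X=6) = C(12,6) · p^6 · (1−p)^6
= 924 · 0.030841 · 0.0072563 = 0.2067836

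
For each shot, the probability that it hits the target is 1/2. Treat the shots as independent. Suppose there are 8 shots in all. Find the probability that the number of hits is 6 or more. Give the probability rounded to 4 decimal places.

X ~ Binomial(8, 0.50); P(X ≥ 6) = Σ C(8,k) p^k (1−p)^(8−k) over k:
  k=6: C(8,6)·0.50^6·0.50^2 = 0.109375
  k=7: C(8,7)·0.50^7·0.50^1 = 0.031250
  k=8: C(8,8)·0.50^8·0.50^0 = 0.003906
Total = 0.144531

0.1445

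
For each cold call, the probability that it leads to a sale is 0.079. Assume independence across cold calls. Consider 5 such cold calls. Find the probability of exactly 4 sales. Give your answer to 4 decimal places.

0.0002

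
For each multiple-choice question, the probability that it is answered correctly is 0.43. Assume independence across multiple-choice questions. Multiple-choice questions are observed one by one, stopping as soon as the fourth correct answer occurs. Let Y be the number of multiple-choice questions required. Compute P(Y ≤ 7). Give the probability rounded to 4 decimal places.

Finishing within 7 multiple-choice questions ⇔ at least 4 successes in the first 7. With X ~ Binomial(7, 0.43), P(Y ≤ 7) = 1 − P(X ≤ 3).
  k=0: C(7,0)·0.43^0·0.57^7 = 0.019549
  k=1: C(7,1)·0.43^1·0.57^6 = 0.103232
  k=2: C(7,2)·0.43^2·0.57^5 = 0.233631
  k=3: C(7,3)·0.43^3·0.57^4 = 0.293747
1 − 0.650159 = 0.349841

0.3498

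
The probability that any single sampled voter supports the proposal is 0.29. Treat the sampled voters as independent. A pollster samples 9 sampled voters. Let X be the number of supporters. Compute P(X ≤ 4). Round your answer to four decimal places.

X ~ Binomial(9, 0.29); P(X ≤ 4) = Σ C(9,k) p^k (1−p)^(9−k) over k:
  k=0: C(9,0)·0.29^0·0.71^9 = 0.045849
  k=1: C(9,1)·0.29^1·0.71^8 = 0.168542
  k=2: C(9,2)·0.29^2·0.71^7 = 0.275364
  k=3: C(9,3)·0.29^3·0.71^6 = 0.262436
  k=4: C(9,4)·0.29^4·0.71^5 = 0.160788
Total = 0.912978

0.9130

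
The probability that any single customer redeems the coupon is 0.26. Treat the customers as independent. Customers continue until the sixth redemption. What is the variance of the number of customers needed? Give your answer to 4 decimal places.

65.6805

Y = total customers until the sixth success; negative binomial with r=6, p=0.26.
Var(Y) = r(1−p)/p² = 6·0.74 / 0.26² = 65.680473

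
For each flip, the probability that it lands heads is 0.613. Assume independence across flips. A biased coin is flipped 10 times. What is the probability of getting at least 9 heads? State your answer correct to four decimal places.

0.0548

X ~ Binomial(10, 0.613); P(X ≥ 9) = Σ C(10,k) p^k (1−p)^(10−k) over k:
  k=9: C(10,9)·0.613^9·0.387^1 = 0.047299
  k=10: C(10,10)·0.613^10·0.387^0 = 0.007492
Total = 0.054791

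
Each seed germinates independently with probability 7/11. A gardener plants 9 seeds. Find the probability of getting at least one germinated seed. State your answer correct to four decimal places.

0.9999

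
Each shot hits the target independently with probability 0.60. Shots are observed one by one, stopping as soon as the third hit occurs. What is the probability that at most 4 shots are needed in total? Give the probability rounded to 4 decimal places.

Finishing within 4 shots ⇔ at least 3 successes in the first 4. With X ~ Binomial(4, 0.60), P(Y ≤ 4) = 1 − P(X ≤ 2).
  k=0: C(4,0)·0.60^0·0.40^4 = 0.025600
  k=1: C(4,1)·0.60^1·0.40^3 = 0.153600
  k=2: C(4,2)·0.60^2·0.40^2 = 0.345600
1 − 0.524800 = 0.475200

0.4752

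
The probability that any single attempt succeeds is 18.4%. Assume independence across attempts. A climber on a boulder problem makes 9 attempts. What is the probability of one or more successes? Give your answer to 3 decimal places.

0.840

P(at least one) = 1 − P(none) = 1 − (1 − 0.184)^9
= 1 − 0.16040 = 0.83960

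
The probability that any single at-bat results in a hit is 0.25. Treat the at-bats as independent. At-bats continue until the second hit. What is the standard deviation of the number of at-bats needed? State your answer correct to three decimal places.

Y = total at-bats until the second success; negative binomial with r=2, p=0.25.
SD(Y) = √[r(1−p)/p²] = √(24.00000) = 4.89898

4.899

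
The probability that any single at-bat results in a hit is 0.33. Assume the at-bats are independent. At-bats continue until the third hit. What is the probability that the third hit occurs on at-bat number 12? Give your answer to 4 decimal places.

Y = trial on which the third success occurs; negative binomial, r=3, p=0.33.
P(Y=12) = C(11,2) · p^3 · (1−p)^9
= 55 · 0.035937 · 0.027207 = 0.053775

0.0538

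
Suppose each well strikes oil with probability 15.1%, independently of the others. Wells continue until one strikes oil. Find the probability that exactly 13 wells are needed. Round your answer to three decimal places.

0.021

Geometric (trials to first success), p = 0.151.
P(Y = 13) = (1−p)^12 · p = 0.14025 · 0.151 = 0.02118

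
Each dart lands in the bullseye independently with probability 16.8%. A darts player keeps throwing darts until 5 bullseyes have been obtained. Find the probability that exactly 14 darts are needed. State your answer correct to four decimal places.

0.0183

Y = trial on which the fifth success occurs; negative binomial, r=5, p=0.168.
P(Y=14) = C(13,4) · p^5 · (1−p)^9
= 715 · 0.00013383 · 0.19103 = 0.018279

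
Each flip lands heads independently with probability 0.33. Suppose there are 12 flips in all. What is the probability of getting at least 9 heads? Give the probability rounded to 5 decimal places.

0.00357

X ~ Binomial(12, 0.33); P(X ≥ 9) = Σ C(12,k) p^k (1−p)^(12−k) over k:
  k=9: C(12,9)·0.33^9·0.67^3 = 0.0030709
  k=10: C(12,10)·0.33^10·0.67^2 = 0.0004538
  k=11: C(12,11)·0.33^11·0.67^1 = 0.0000406
  k=12: C(12,12)·0.33^12·0.67^0 = 0.0000017
Total = 0.0035670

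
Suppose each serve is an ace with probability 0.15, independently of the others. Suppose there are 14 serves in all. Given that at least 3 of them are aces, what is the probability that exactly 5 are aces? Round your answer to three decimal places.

X ~ Binomial(14, 0.15). Want P(X=5 | X≥3) = P(X=5) / P(X≥3).
P(X=5) = C(14,5)·0.15^5·0.85^9 = 0.03521
P(X≥3) = 1 − 0.10277 − 0.25390 − 0.29124 = 0.35209
Ratio = 0.03521 / 0.35209 = 0.10001

0.100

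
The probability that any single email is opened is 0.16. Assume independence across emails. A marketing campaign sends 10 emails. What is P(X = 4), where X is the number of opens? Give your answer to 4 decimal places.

X ~ Binomial(n=10, p=0.16).
P(X=4) = C(10,4) · p^4 · (1−p)^6
= 210 · 0.00065536 · 0.3513 = 0.048348

0.0483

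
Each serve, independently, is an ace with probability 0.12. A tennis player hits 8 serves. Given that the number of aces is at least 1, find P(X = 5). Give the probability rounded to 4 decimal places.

X ~ Binomial(8, 0.12). Want P(X=5 | X≥1) = P(X=5) / P(X≥1).
P(X=5) = C(8,5)·0.12^5·0.88^3 = 0.000950
P(X≥1) = 1 − 0.359635 = 0.640365
Ratio = 0.000950 / 0.640365 = 0.001483

0.0015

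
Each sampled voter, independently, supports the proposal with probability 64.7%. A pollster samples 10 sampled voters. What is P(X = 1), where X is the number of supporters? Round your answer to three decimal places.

0.001

X ~ Binomial(n=10, p=0.647).
P(X=1) = C(10,1) · p^1 · (1−p)^9
= 10 · 0.647 · 8.5108e-05 = 0.00055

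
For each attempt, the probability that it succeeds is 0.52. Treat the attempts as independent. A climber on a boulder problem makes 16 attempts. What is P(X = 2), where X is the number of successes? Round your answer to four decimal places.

0.0011

X ~ Binomial(n=16, p=0.52).
P(X=2) = C(16,2) · p^2 · (1−p)^14
= 120 · 0.2704 · 3.4465e-05 = 0.001118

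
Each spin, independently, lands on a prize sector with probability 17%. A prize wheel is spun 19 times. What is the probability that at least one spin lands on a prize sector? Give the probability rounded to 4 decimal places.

P(at least one) = 1 − P(none) = 1 − (1 − 0.17)^19
= 1 − 0.029006 = 0.970994

0.9710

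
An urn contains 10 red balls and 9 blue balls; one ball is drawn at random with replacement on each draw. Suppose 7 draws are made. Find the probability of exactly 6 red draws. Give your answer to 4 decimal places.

0.0705

X ~ Binomial(n=7, p=0.526316).
P(X=6) = C(7,6) · p^6 · (1−p)^1
= 7 · 0.021256 · 0.47368 = 0.070480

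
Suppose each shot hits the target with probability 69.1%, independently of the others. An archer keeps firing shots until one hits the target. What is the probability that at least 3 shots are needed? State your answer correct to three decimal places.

Y = number of shots to the first success; geometric, p = 0.691.
P(Y > 2) = P(first 2 all fail) = (1−p)^2 = 0.09548

0.095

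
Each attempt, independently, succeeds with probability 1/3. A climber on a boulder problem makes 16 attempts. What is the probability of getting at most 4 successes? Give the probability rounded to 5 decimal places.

X ~ Binomial(16, 0.333333); P(X ≤ 4) = Σ C(16,k) p^k (1−p)^(16−k) over k:
  k=0: C(16,0)·0.333333^0·0.666667^16 = 0.0015224
  k=1: C(16,1)·0.333333^1·0.666667^15 = 0.0121795
  k=2: C(16,2)·0.333333^2·0.666667^14 = 0.0456732
  k=3: C(16,3)·0.333333^3·0.666667^13 = 0.1065707
  k=4: C(16,4)·0.333333^4·0.666667^12 = 0.1731774
Total = 0.3391233

0.33912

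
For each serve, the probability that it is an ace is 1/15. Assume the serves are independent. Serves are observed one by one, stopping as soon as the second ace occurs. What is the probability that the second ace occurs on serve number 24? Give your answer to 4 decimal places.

Y = trial on which the second success occurs; negative binomial, r=2, p=0.066667.
P(Y=24) = C(23,1) · p^2 · (1−p)^22
= 23 · 0.0044444 · 0.21918 = 0.022405

0.0224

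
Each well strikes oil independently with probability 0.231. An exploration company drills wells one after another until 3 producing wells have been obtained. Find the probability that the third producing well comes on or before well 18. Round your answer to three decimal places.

Finishing within 18 wells ⇔ at least 3 successes in the first 18. With X ~ Binomial(18, 0.231), P(Y ≤ 18) = 1 − P(X ≤ 2).
  k=0: C(18,0)·0.231^0·0.769^18 = 0.00884
  k=1: C(18,1)·0.231^1·0.769^17 = 0.04782
  k=2: C(18,2)·0.231^2·0.769^16 = 0.12211
1 − 0.17877 = 0.82123

0.821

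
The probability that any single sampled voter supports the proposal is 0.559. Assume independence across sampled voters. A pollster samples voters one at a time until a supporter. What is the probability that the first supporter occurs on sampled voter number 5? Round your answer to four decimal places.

0.0211

Geometric (trials to first success), p = 0.559.
P(Y = 5) = (1−p)^4 · p = 0.037823 · 0.559 = 0.021143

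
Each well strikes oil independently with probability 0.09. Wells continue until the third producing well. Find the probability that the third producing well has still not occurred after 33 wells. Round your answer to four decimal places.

Needing more than 33 wells ⇔ fewer than 3 successes in the first 33. With X ~ Binomial(33, 0.09), P(Y > 33) = P(X ≤ 2).
  k=0: C(33,0)·0.09^0·0.91^33 = 0.044501
  k=1: C(33,1)·0.09^1·0.91^32 = 0.145238
  k=2: C(33,2)·0.09^2·0.91^31 = 0.229828
P(X ≤ 2) = 0.419566

0.4196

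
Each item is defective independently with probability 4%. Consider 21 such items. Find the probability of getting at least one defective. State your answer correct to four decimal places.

0.5757

P(at least one) = 1 − P(none) = 1 − (1 − 0.04)^21
= 1 − 0.424322 = 0.575678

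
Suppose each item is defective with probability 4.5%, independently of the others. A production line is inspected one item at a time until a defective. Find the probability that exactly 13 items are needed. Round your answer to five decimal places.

0.02590

Geometric (trials to first success), p = 0.045.
P(Y = 13) = (1−p)^12 · p = 0.57549 · 0.045 = 0.0258972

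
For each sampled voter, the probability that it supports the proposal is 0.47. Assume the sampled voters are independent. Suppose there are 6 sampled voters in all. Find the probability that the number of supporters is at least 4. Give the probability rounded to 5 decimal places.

X ~ Binomial(6, 0.47); P(X ≥ 4) = Σ C(6,k) p^k (1−p)^(6−k) over k:
  k=4: C(6,4)·0.47^4·0.53^2 = 0.2056054
  k=5: C(6,5)·0.47^5·0.53^1 = 0.0729317
  k=6: C(6,6)·0.47^6·0.53^0 = 0.0107792
Total = 0.2893163

0.28932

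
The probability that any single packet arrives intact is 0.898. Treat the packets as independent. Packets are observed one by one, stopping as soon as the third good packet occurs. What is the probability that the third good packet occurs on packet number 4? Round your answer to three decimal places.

Y = trial on which the third success occurs; negative binomial, r=3, p=0.898.
P(Y=4) = C(3,2) · p^3 · (1−p)^1
= 3 · 0.72415 · 0.102 = 0.22159

0.222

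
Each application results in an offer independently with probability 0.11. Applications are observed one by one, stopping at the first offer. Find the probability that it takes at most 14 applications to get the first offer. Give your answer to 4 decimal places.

Y = number of applications to the first success; geometric, p = 0.11.
P(Y ≤ 14) = 1 − (1−p)^14 = 1 − 0.195641 = 0.804359

0.8044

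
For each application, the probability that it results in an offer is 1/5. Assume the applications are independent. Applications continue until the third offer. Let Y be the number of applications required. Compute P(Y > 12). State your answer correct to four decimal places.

0.5583

Needing more than 12 applications ⇔ fewer than 3 successes in the first 12. With X ~ Binomial(12, 0.20), P(Y > 12) = P(X ≤ 2).
  k=0: C(12,0)·0.20^0·0.80^12 = 0.068719
  k=1: C(12,1)·0.20^1·0.80^11 = 0.206158
  k=2: C(12,2)·0.20^2·0.80^10 = 0.283468
P(X ≤ 2) = 0.558346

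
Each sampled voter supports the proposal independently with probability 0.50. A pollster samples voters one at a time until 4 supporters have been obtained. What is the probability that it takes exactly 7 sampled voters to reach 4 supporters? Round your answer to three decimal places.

Y = trial on which the fourth success occurs; negative binomial, r=4, p=0.50.
P(Y=7) = C(6,3) · p^4 · (1−p)^3
= 20 · 0.0625 · 0.125 = 0.15625

0.156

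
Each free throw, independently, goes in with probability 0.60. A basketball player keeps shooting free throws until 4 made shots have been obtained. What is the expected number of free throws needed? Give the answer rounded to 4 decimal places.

Y = total free throws until the fourth success; negative binomial with r=4, p=0.60.
E[Y] = r / p = 4 / 0.60 = 6.666667

6.6667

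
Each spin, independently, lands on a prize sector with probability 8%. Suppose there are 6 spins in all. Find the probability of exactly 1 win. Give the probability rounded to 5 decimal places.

0.31636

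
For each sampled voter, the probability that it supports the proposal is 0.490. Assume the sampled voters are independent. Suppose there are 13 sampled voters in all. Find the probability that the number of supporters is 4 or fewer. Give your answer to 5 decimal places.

0.14977

X ~ Binomial(13, 0.49); P(X ≤ 4) = Σ C(13,k) p^k (1−p)^(13−k) over k:
  k=0: C(13,0)·0.49^0·0.51^13 = 0.0001579
  k=1: C(13,1)·0.49^1·0.51^12 = 0.0019723
  k=2: C(13,2)·0.49^2·0.51^11 = 0.0113700
  k=3: C(13,3)·0.49^3·0.51^10 = 0.0400549
  k=4: C(13,4)·0.49^4·0.51^9 = 0.0962104
Total = 0.1497655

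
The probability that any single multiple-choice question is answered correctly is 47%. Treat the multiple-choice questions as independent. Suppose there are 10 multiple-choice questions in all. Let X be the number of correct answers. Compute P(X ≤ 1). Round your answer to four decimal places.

X ~ Binomial(10, 0.47); P(X ≤ 1) = Σ C(10,k) p^k (1−p)^(10−k) over k:
  k=0: C(10,0)·0.47^0·0.53^10 = 0.001749
  k=1: C(10,1)·0.47^1·0.53^9 = 0.015509
Total = 0.017258

0.0173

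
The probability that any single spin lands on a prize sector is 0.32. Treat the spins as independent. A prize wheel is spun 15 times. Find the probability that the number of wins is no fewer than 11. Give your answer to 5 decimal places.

0.00124

X ~ Binomial(15, 0.32); P(X ≥ 11) = Σ C(15,k) p^k (1−p)^(15−k) over k:
  k=11: C(15,11)·0.32^11·0.68^4 = 0.0010515
  k=12: C(15,12)·0.32^12·0.68^3 = 0.0001649
  k=13: C(15,13)·0.32^13·0.68^2 = 0.0000179
  k=14: C(15,14)·0.32^14·0.68^1 = 0.0000012
  k=15: C(15,15)·0.32^15·0.68^0 = 0.0000000
Total = 0.0012356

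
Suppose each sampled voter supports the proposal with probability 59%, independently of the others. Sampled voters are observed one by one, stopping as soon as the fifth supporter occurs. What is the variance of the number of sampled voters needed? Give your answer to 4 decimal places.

5.8891

Y = total sampled voters until the fifth success; negative binomial with r=5, p=0.59.
Var(Y) = r(1−p)/p² = 5·0.41 / 0.59² = 5.889112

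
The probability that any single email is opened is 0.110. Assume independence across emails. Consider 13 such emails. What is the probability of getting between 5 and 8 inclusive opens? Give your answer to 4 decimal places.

0.0097

X ~ Binomial(13, 0.11); P(5 ≤ X ≤ 8) = Σ C(13,k) p^k (1−p)^(13−k) over k:
  k=5: C(13,5)·0.11^5·0.89^8 = 0.008159
  k=6: C(13,6)·0.11^6·0.89^7 = 0.001345
  k=7: C(13,7)·0.11^7·0.89^6 = 0.000166
  k=8: C(13,8)·0.11^8·0.89^5 = 0.000015
Total = 0.009686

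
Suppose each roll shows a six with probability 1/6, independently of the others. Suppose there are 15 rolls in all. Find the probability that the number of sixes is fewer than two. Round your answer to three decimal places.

0.260

X ~ Binomial(15, 0.166667); P(X ≤ 1) = Σ C(15,k) p^k (1−p)^(15−k) over k:
  k=0: C(15,0)·0.166667^0·0.833333^15 = 0.06491
  k=1: C(15,1)·0.166667^1·0.833333^14 = 0.19472
Total = 0.25962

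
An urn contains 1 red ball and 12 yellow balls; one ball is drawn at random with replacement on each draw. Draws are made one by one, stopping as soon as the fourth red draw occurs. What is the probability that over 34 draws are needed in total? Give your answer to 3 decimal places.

Needing more than 34 draws ⇔ fewer than 4 successes in the first 34. With X ~ Binomial(34, 0.076923), P(Y > 34) = P(X ≤ 3).
  k=0: C(34,0)·0.076923^0·0.923077^34 = 0.06578
  k=1: C(34,1)·0.076923^1·0.923077^33 = 0.18637
  k=2: C(34,2)·0.076923^2·0.923077^32 = 0.25626
  k=3: C(34,3)·0.076923^3·0.923077^31 = 0.22779
P(X ≤ 3) = 0.73621

0.736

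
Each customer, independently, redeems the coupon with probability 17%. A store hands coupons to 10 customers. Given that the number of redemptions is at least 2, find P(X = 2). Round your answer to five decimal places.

0.55576

X ~ Binomial(10, 0.17). Want P(X=2 | X≥2) = P(X=2) / P(X≥2).
P(X=2) = C(10,2)·0.17^2·0.83^8 = 0.2929106
P(X≥2) = 1 − 0.1551604 − 0.3177984 = 0.5270412
Ratio = 0.2929106 / 0.5270412 = 0.5557642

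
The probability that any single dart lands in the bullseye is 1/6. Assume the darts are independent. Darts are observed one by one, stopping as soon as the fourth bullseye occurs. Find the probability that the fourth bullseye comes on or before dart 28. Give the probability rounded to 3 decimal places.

0.709

Finishing within 28 darts ⇔ at least 4 successes in the first 28. With X ~ Binomial(28, 0.166667), P(Y ≤ 28) = 1 − P(X ≤ 3).
  k=0: C(28,0)·0.166667^0·0.833333^28 = 0.00607
  k=1: C(28,1)·0.166667^1·0.833333^27 = 0.03397
  k=2: C(28,2)·0.166667^2·0.833333^26 = 0.09172
  k=3: C(28,3)·0.166667^3·0.833333^25 = 0.15899
1 − 0.29075 = 0.70925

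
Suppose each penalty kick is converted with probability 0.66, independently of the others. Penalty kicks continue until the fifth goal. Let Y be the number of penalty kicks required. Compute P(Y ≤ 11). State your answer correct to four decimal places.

Finishing within 11 penalty kicks ⇔ at least 5 successes in the first 11. With X ~ Binomial(11, 0.66), P(Y ≤ 11) = 1 − P(X ≤ 4).
  k=0: C(11,0)·0.66^0·0.34^11 = 0.000007
  k=1: C(11,1)·0.66^1·0.34^10 = 0.000150
  k=2: C(11,2)·0.66^2·0.34^9 = 0.001455
  k=3: C(11,3)·0.66^3·0.34^8 = 0.008471
  k=4: C(11,4)·0.66^4·0.34^7 = 0.032888
1 − 0.042971 = 0.957029

0.9570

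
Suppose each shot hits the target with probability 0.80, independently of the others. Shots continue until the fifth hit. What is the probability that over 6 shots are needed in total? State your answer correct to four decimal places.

0.3446

Needing more than 6 shots ⇔ fewer than 5 successes in the first 6. With X ~ Binomial(6, 0.80), P(Y > 6) = P(X ≤ 4).
  k=0: C(6,0)·0.80^0·0.20^6 = 0.000064
  k=1: C(6,1)·0.80^1·0.20^5 = 0.001536
  k=2: C(6,2)·0.80^2·0.20^4 = 0.015360
  k=3: C(6,3)·0.80^3·0.20^3 = 0.081920
  k=4: C(6,4)·0.80^4·0.20^2 = 0.245760
P(X ≤ 4) = 0.344640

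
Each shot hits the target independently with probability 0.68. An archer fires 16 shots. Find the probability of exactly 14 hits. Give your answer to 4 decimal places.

X ~ Binomial(n=16, p=0.68).
P(X=14) = C(16,14) · p^14 · (1−p)^2
= 120 · 0.0045199 · 0.1024 = 0.055540

0.0555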